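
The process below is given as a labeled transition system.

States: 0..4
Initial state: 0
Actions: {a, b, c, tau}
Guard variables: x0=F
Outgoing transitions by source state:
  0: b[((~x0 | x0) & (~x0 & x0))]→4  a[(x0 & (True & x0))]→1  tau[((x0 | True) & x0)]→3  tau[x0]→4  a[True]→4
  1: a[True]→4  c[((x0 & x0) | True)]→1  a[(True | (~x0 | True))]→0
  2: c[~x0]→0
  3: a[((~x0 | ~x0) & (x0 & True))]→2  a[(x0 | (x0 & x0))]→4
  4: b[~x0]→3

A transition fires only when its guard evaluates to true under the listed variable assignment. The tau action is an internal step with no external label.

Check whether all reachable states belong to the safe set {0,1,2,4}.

Safe = {0,1,2,4}
Reach set: {0,3,4}
  0: safe
  3: outside
  4: safe
reach 3 via a·b — violates

Answer: INVARIANT VIOLATED at state 3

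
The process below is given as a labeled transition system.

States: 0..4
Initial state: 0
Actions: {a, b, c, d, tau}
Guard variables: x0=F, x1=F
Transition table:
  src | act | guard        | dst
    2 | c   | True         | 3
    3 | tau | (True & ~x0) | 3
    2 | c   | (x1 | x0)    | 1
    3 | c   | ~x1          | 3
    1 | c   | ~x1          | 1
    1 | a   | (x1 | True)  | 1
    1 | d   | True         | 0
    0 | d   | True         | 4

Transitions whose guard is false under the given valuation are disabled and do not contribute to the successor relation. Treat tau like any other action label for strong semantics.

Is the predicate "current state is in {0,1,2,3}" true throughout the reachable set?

Inv-set: {0,1,2,3}
Reachable = {0,4}
  0: ok
  4: VIOLATES
witness against invariant: d → 4

Answer: INVARIANT VIOLATED at state 4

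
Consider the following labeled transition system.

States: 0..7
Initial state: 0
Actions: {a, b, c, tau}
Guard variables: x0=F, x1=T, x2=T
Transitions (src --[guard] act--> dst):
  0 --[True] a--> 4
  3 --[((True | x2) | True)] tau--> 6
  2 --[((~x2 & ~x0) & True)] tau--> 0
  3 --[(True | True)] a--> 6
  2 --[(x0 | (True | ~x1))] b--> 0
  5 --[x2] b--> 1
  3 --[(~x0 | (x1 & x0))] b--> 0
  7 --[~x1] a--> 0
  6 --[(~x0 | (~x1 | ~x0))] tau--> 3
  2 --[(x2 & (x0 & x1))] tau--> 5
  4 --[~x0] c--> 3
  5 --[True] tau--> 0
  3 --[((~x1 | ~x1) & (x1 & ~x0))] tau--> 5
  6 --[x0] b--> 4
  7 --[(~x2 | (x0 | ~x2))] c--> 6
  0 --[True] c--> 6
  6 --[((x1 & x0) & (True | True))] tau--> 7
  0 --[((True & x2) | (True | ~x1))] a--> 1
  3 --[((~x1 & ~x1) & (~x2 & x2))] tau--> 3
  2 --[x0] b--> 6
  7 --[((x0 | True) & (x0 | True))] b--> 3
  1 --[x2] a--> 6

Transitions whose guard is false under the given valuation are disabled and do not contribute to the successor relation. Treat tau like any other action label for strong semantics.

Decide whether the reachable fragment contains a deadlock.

Reach set: {0,1,3,4,6}
  0: a→1  a→4  c→6  [3 exit(s)]
  1: a→6  [1 exit(s)]
  3: a→6  b→0  tau→6  [3 exit(s)]
  4: c→3  [1 exit(s)]
  6: tau→3  [1 exit(s)]

Answer: DEADLOCK-FREE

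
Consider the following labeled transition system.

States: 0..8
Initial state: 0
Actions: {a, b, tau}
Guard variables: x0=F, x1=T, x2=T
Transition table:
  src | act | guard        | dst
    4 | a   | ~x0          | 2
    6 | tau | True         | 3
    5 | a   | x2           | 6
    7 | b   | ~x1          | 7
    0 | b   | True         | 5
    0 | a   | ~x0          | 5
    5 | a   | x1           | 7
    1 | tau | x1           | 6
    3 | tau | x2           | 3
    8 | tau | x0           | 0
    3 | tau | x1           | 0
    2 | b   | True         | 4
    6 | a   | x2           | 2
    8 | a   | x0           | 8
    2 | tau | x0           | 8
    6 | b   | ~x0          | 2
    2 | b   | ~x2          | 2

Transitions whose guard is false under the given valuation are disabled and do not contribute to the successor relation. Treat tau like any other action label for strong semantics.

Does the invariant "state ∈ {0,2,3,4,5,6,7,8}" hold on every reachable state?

Safe = {0,2,3,4,5,6,7,8}
R = {0,2,3,4,5,6,7}
  0: ✓
  2: ✓
  3: ✓
  4: ✓
  5: ✓
  6: ✓
  7: ✓

Answer: INVARIANT HOLDS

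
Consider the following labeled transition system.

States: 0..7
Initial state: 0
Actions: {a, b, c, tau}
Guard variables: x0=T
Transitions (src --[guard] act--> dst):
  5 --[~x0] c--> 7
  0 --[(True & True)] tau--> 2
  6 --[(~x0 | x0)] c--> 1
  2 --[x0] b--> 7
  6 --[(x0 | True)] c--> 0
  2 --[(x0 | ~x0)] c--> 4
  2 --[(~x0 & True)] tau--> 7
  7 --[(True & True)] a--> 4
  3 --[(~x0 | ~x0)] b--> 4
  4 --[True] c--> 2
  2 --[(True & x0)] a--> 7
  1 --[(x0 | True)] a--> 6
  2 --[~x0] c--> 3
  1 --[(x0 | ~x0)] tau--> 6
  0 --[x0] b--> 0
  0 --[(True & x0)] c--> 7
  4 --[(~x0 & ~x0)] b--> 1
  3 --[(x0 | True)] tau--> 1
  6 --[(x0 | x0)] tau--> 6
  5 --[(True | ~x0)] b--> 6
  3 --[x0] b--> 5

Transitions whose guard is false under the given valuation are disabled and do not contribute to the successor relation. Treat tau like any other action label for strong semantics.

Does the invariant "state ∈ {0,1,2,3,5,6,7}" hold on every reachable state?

Safe = {0,1,2,3,5,6,7}
Reach set: {0,2,4,7}
  0: ok
  2: ok
  4: outside
  7: ok
counterexample path to 4: tau·c

Answer: INVARIANT VIOLATED at state 4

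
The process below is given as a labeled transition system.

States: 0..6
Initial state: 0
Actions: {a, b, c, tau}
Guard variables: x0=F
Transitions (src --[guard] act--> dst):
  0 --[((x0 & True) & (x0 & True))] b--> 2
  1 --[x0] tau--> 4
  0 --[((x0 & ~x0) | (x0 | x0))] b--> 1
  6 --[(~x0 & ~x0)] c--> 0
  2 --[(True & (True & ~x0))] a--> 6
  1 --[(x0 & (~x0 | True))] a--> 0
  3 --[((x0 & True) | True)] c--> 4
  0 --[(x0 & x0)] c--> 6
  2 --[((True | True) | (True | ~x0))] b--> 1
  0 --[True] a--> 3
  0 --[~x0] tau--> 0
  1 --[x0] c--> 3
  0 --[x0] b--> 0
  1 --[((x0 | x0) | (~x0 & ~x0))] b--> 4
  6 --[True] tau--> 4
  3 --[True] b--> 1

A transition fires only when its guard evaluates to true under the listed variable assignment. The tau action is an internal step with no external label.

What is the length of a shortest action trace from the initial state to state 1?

Breadth-first toward 1:
  depth 0: {0}
  depth 1: {3}
  depth 2: {1,4}
1 enters at depth 2; path a·b

Answer: 2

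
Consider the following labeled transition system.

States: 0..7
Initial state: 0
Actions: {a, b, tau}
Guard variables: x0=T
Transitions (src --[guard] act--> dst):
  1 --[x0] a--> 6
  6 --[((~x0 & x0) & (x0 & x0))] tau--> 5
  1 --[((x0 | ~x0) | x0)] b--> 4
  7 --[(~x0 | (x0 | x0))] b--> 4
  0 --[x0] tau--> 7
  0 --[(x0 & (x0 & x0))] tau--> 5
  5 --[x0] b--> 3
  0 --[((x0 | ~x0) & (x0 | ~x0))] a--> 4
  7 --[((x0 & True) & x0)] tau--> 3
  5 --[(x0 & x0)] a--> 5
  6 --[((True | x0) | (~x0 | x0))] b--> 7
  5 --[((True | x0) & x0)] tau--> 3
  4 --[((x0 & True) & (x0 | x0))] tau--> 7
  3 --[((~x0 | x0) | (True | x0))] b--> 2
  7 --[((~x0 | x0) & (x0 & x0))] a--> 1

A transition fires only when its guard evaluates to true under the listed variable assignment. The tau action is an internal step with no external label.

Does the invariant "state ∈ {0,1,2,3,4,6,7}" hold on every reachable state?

Inv-set: {0,1,2,3,4,6,7}
R = {0,1,2,3,4,5,6,7}
  0: safe
  1: safe
  2: safe
  3: safe
  4: safe
  5: ✗ unsafe
  6: safe
  7: safe
counterexample path to 5: tau

Answer: INVARIANT VIOLATED at state 5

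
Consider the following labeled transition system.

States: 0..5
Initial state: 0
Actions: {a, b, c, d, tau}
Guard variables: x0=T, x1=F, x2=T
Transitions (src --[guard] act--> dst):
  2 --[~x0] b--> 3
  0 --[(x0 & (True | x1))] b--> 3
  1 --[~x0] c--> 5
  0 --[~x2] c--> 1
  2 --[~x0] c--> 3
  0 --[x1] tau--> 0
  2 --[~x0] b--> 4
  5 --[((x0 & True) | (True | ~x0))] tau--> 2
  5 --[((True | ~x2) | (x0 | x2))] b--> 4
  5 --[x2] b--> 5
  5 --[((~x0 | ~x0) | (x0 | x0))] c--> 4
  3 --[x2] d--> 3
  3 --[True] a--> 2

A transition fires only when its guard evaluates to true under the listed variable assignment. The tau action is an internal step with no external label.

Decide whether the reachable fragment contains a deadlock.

Reach set: {0,2,3}
  0: b→3  [deg 1]
  2: ∅  [no exit]
  3: a→2  d→3  [deg 2]
Path to 2: b·a

Answer: DEADLOCK at state 2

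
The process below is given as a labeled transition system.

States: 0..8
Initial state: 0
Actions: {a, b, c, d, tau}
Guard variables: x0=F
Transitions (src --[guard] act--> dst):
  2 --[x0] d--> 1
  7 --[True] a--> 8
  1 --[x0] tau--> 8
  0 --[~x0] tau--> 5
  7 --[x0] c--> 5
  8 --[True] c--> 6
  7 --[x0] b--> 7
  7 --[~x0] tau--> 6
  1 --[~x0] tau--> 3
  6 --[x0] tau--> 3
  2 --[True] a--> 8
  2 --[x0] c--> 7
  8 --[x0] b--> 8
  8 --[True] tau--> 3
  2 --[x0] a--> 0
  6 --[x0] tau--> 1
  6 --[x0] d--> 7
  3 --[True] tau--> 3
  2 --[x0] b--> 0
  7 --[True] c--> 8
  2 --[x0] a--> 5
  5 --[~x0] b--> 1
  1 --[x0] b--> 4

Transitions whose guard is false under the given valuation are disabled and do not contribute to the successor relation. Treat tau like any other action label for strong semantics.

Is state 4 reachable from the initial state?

After dropping false guards: 10 live edges.
Layer 0: {0}
Layer 1: {5}  cumulative {0,5}
Layer 2: {1}  cumulative {0,1,5}
Layer 3: {3}  cumulative {0,1,3,5}
Reachable = {0,1,3,5}

Answer: UNREACHABLE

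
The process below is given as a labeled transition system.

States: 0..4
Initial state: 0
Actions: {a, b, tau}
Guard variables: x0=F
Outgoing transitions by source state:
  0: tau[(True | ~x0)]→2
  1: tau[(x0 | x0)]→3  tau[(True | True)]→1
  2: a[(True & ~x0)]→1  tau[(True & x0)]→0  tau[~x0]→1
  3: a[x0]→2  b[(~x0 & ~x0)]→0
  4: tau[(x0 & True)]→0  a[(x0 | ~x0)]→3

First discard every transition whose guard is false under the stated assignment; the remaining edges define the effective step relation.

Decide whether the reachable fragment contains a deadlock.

Reach set: {0,1,2}
  0: tau→2  [1 out]
  1: tau→1  [1 out]
  2: a→1  tau→1  [2 out]

Answer: DEADLOCK-FREE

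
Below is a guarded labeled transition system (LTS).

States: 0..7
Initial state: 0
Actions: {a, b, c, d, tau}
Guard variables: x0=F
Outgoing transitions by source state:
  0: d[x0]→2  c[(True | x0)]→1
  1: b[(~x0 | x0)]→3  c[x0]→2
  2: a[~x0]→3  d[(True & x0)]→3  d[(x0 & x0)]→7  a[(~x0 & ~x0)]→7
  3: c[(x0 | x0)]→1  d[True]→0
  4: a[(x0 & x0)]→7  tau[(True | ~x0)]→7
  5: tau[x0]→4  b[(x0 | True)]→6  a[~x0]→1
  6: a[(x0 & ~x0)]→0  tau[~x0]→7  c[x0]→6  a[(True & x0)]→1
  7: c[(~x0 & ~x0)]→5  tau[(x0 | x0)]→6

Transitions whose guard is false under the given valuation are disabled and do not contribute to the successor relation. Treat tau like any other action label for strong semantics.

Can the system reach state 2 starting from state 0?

Answer: UNREACHABLE

Analysis:
After dropping false guards: 10 live edges.
L0 = {0}
L1 = {1}  cumulative {0,1}
L2 = {3}  cumulative {0,1,3}
R = {0,1,3}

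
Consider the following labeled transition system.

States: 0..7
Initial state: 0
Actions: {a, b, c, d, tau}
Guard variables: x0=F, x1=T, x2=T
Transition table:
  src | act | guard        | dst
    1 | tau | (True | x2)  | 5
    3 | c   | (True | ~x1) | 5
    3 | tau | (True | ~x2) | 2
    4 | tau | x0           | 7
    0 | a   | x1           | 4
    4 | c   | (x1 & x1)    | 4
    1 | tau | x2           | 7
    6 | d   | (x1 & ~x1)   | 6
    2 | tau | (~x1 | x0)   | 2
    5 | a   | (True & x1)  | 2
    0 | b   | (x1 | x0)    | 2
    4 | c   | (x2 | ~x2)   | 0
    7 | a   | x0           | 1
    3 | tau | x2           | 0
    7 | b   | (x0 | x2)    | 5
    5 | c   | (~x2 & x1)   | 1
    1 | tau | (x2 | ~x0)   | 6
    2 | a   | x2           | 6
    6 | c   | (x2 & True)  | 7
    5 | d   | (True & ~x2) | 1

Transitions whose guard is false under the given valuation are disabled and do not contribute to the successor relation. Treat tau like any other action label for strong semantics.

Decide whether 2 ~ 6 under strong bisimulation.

Refine partition for ~:
  round 0: {{0,1,2,3,4,5,6,7}}
  round 1: {{0},{1},{2,5},{3},{4,6},{7}}
  round 2: {{0},{1},{2},{3},{4},{5},{6},{7}}
stable after 3 split(s): 8 block(s)
class of 2: {2}; class of 6: {6}

Answer: NOT BISIMILAR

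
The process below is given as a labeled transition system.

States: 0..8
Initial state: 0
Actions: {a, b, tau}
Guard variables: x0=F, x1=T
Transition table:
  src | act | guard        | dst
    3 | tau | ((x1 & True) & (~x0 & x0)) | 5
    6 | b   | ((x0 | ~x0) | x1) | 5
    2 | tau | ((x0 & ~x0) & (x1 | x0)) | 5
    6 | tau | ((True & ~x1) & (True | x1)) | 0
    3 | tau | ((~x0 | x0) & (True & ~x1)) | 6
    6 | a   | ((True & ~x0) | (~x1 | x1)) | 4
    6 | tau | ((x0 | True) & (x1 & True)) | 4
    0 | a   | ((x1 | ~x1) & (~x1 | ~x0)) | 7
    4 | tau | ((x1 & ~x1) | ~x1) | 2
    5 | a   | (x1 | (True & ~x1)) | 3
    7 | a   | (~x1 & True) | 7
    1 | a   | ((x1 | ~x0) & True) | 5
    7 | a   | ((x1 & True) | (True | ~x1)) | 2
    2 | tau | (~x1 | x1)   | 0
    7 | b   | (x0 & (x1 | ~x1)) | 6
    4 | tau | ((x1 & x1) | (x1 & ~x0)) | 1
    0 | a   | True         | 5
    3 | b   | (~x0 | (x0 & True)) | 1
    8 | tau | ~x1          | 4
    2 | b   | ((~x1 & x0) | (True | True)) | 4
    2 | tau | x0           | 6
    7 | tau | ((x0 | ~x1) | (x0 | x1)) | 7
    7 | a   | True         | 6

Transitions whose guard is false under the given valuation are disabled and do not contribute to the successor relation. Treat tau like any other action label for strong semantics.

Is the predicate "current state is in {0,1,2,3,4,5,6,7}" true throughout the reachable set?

Inv-set: {0,1,2,3,4,5,6,7}
R = {0,1,2,3,4,5,6,7}
  0: safe
  1: safe
  2: safe
  3: safe
  4: safe
  5: safe
  6: safe
  7: safe

Answer: INVARIANT HOLDS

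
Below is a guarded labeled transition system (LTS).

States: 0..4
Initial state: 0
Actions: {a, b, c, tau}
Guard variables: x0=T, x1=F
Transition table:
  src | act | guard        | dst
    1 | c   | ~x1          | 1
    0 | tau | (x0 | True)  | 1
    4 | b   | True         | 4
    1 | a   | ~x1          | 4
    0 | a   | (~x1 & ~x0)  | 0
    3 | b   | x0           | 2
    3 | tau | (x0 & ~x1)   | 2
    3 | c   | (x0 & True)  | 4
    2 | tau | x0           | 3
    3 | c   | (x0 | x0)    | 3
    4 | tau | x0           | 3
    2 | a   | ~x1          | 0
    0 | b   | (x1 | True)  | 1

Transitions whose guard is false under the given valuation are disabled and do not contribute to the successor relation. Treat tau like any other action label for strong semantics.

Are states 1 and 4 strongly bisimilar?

Answer: NOT BISIMILAR

Analysis:
Refine partition for ~:
  round 0: {{0,1,2,3,4}}
  round 1: {{0,4},{1},{2},{3}}
  round 2: {{0},{1},{2},{3},{4}}
5 equivalence class(es) (converged in 3)
[1]={1}  [4]={4}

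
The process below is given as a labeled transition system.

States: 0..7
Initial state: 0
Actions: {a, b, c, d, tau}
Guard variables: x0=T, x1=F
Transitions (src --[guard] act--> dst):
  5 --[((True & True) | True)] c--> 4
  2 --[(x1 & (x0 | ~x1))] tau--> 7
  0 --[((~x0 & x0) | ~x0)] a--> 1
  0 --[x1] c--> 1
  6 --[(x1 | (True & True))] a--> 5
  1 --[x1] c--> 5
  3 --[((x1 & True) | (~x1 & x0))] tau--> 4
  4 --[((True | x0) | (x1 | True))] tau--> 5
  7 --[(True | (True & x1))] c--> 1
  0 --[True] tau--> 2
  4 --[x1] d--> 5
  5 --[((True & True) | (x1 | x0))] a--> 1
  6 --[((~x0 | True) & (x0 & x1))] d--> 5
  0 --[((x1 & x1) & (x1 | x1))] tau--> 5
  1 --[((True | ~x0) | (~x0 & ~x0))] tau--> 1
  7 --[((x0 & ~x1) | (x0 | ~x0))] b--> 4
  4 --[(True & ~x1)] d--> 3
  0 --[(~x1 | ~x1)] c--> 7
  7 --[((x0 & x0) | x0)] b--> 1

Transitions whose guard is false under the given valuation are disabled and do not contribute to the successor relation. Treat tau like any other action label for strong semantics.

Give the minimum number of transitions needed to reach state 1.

Answer: 2

Analysis:
Breadth-first toward 1:
  Layer 0: {0}
  Layer 1: {2,7}
  Layer 2: {1,4}
first hit 1 at d=2 via c·b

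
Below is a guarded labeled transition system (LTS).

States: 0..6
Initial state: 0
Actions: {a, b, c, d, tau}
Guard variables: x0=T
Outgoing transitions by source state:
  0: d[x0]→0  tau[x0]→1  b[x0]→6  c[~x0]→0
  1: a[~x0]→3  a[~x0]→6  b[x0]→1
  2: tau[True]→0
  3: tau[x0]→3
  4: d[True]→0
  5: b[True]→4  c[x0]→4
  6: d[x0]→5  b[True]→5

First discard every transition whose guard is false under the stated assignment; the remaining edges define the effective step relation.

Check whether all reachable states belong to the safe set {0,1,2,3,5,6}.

Answer: INVARIANT VIOLATED at state 4

Analysis:
Inv-set: {0,1,2,3,5,6}
Reachable = {0,1,4,5,6}
  0: ok
  1: ok
  4: outside
  5: ok
  6: ok
counterexample path to 4: b·d·b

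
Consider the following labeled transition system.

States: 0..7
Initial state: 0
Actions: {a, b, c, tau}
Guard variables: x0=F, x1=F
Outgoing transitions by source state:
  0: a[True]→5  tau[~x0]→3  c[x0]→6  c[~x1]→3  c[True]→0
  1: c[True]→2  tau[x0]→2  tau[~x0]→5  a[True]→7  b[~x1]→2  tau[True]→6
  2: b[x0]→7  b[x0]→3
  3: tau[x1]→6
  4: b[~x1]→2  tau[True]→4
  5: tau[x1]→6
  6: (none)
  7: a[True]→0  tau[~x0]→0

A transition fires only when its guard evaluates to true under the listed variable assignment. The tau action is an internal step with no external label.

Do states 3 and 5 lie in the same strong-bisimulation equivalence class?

Answer: BISIMILAR

Analysis:
Refine partition for ~:
  π0 = {{0,1,2,3,4,5,6,7}}
  π1 = {{0},{1},{2,3,5,6},{4},{7}}
5 equivalence class(es) (converged in 2)
3∈{2,3,5,6}, 5∈{2,3,5,6}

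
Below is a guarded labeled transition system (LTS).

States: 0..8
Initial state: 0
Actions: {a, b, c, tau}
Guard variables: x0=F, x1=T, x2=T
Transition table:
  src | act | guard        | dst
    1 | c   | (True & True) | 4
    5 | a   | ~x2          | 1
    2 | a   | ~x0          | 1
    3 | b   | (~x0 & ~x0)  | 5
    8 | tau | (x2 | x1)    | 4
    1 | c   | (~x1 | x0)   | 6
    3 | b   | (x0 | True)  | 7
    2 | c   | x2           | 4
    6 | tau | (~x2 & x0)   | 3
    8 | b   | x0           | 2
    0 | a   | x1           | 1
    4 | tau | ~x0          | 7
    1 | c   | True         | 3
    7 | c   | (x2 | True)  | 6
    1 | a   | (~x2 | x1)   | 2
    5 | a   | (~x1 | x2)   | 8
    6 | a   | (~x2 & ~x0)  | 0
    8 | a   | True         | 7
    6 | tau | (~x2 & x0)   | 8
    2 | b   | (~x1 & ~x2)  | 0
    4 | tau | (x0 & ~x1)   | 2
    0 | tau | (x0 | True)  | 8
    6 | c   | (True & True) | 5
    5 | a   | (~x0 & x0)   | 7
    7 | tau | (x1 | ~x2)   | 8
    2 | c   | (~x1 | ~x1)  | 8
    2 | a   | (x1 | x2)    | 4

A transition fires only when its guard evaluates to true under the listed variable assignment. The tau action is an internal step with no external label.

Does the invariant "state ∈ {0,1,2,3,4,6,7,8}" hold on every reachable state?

Answer: INVARIANT VIOLATED at state 5

Working:
Safe = {0,1,2,3,4,6,7,8}
Reachable = {0,1,2,3,4,5,6,7,8}
  0: ✓
  1: ✓
  2: ✓
  3: ✓
  4: ✓
  5: VIOLATES
  6: ✓
  7: ✓
  8: ✓
reach 5 via a·c·b — violates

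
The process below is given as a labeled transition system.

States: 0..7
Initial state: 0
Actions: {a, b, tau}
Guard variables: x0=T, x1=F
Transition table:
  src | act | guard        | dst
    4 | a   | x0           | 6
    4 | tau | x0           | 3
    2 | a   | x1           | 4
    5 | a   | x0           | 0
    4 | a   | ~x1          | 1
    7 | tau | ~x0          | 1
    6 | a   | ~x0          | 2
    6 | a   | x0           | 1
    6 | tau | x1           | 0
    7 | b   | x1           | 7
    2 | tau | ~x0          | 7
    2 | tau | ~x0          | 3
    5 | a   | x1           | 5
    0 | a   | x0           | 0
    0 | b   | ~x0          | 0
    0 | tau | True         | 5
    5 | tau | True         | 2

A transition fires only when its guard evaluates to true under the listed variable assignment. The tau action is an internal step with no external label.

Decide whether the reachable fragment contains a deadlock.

R = {0,2,5}
  0: a→0  tau→5  [2 out]
  2: ∅  [STUCK]
  5: a→0  tau→2  [2 out]
witness 2: tau·tau

Answer: DEADLOCK at state 2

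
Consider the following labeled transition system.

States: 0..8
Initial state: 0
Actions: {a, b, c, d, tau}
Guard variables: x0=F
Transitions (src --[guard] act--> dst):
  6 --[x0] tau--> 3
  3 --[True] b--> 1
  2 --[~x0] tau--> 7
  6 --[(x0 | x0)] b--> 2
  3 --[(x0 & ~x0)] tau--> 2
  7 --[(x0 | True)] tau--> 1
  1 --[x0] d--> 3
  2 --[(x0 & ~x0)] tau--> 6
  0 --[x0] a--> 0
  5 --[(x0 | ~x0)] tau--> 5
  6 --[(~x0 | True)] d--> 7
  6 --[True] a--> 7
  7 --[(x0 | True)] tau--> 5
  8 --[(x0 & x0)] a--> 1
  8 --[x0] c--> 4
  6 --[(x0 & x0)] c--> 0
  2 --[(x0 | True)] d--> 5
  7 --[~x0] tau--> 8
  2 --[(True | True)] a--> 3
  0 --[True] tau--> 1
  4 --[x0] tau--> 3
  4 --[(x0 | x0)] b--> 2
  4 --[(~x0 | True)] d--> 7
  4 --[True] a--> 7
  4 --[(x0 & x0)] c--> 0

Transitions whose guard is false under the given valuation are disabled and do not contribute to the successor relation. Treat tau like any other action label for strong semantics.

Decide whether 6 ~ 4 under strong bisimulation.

Bisimulation quotient by refinement:
  P[0] = {{0,1,2,3,4,5,6,7,8}}
  P[1] = {{0,5,7},{1,8},{2},{3},{4,6}}
  P[2] = {{0},{1,8},{2},{3},{4,6},{5},{7}}
7 equivalence class(es) (converged in 3)
[6]={4,6}  [4]={4,6}

Answer: BISIMILAR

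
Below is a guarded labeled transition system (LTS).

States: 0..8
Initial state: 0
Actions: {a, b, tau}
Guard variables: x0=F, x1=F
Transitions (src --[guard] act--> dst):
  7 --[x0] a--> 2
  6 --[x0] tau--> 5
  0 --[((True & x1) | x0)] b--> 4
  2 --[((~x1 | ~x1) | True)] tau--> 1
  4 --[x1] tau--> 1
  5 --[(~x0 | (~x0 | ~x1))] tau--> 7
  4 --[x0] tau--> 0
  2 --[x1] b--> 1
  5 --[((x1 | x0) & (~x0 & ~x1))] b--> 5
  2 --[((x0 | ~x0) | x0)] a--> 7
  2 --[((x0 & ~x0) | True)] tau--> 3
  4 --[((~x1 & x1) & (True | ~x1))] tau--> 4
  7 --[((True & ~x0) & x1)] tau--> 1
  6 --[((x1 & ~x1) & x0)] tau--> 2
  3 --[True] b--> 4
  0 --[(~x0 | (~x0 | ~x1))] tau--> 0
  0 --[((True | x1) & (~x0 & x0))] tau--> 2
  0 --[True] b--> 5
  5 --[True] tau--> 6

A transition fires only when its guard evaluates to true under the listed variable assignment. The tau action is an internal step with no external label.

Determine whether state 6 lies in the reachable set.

After dropping false guards: 8 live edges.
depth 0: {0}
depth 1: {5}  total {0,5}
depth 2: {6,7}  total {0,5,6,7}
Reachable = {0,5,6,7}
trace reaching 6: b·tau

Answer: REACHABLE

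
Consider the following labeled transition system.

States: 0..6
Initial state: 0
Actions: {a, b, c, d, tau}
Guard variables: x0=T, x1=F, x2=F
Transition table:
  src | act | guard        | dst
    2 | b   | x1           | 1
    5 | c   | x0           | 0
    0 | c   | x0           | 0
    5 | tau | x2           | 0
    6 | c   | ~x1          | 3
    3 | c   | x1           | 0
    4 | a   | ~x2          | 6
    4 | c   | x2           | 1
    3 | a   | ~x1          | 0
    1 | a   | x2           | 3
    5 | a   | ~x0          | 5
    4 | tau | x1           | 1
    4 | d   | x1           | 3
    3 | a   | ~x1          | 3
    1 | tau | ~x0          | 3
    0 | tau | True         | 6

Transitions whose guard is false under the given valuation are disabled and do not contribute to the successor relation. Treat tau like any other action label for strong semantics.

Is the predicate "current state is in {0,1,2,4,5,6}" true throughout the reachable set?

Answer: INVARIANT VIOLATED at state 3

Trace:
Inv-set: {0,1,2,4,5,6}
R = {0,3,6}
  0: ✓
  3: outside
  6: ✓
witness against invariant: tau·c → 3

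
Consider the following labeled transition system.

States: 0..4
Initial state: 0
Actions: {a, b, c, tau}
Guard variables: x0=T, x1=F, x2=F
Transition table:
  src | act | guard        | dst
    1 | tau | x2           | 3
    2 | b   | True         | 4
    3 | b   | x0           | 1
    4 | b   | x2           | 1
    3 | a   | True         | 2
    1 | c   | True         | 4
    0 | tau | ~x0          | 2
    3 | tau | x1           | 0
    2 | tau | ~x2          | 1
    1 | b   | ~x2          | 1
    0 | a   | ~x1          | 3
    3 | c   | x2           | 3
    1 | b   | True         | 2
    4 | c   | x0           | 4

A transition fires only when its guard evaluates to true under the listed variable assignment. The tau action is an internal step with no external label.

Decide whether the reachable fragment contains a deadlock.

Reach set: {0,1,2,3,4}
  0: a→3  [deg 1]
  1: b→1  b→2  c→4  [deg 3]
  2: b→4  tau→1  [deg 2]
  3: a→2  b→1  [deg 2]
  4: c→4  [deg 1]

Answer: DEADLOCK-FREE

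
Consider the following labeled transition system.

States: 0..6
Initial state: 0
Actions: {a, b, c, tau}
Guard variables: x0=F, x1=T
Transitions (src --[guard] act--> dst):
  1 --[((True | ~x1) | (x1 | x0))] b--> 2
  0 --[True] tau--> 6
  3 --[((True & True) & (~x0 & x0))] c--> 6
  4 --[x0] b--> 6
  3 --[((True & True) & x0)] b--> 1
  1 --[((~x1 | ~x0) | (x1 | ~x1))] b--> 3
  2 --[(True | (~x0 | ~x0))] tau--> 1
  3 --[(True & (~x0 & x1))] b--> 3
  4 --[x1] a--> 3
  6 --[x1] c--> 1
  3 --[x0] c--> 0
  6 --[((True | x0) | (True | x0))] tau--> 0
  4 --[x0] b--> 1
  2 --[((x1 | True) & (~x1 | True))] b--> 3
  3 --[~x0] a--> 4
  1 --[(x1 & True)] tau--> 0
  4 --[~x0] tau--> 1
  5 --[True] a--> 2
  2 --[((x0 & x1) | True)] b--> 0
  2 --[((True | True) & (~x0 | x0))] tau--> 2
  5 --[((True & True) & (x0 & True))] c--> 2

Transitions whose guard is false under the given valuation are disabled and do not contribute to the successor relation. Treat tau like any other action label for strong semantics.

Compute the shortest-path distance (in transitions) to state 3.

Answer: 3

Analysis:
Breadth-first toward 3:
  depth 0: {0}
  depth 1: {6}
  depth 2: {1}
  depth 3: {2,3}
first hit 3 at d=3 via tau·c·b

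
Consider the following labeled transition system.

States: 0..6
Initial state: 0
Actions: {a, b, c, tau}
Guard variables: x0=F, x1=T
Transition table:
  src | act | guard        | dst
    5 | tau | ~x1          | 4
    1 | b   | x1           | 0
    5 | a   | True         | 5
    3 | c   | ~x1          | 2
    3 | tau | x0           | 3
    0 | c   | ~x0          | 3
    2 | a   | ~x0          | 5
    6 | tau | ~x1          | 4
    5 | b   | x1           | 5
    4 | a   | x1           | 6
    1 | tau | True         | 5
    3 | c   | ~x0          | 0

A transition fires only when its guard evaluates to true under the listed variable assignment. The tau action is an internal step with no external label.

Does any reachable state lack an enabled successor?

Answer: DEADLOCK-FREE

Analysis:
R = {0,3}
  0: c→3  [1 exit(s)]
  3: c→0  [1 exit(s)]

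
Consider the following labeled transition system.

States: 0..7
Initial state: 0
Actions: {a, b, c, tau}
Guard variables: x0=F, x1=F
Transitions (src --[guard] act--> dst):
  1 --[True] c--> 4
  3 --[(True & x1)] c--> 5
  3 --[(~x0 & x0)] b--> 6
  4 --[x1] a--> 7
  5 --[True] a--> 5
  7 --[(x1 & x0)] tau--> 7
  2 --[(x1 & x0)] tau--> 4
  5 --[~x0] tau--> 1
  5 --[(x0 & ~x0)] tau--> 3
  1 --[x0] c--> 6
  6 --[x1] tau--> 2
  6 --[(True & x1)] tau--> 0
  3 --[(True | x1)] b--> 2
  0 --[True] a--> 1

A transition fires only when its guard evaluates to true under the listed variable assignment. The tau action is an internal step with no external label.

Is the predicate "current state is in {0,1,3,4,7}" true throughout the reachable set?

Answer: INVARIANT HOLDS

Trace:
Inv-set: {0,1,3,4,7}
Reachable = {0,1,4}
  0: ✓
  1: ✓
  4: ✓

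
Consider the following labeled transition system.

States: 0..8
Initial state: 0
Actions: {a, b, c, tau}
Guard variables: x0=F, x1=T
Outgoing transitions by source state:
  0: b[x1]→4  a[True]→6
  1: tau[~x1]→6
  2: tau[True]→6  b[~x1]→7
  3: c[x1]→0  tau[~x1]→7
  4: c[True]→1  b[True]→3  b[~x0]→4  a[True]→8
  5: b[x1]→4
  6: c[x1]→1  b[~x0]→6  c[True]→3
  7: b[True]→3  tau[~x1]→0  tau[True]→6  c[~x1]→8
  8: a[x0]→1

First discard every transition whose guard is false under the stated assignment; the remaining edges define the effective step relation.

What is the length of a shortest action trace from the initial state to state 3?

Answer: 2

Analysis:
BFS to 3:
  L0 = {0}
  L1 = {4,6}
  L2 = {1,3,8}
first hit 3 at d=2 via a·c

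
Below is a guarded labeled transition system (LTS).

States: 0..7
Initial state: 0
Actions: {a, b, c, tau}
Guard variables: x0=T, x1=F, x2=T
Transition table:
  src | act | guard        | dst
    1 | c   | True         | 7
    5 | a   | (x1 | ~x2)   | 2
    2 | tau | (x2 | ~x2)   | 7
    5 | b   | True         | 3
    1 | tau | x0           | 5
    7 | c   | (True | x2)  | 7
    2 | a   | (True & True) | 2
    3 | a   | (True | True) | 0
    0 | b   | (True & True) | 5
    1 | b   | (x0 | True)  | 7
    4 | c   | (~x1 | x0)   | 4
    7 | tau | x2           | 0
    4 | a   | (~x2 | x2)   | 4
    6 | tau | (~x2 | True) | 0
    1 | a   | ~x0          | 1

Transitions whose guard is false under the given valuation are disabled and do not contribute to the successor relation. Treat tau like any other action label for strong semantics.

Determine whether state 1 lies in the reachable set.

After dropping false guards: 13 live edges.
Layer 0: {0}
Layer 1: {5}  cumulative {0,5}
Layer 2: {3}  cumulative {0,3,5}
R = {0,3,5}

Answer: UNREACHABLE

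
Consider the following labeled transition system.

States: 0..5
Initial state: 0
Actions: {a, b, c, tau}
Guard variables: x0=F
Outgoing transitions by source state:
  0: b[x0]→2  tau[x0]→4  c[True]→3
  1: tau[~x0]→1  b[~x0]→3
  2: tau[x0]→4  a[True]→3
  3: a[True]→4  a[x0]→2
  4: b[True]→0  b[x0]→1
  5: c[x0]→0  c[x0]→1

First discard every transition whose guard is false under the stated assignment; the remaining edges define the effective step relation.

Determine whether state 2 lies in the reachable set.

Answer: UNREACHABLE

Analysis:
Guard filter leaves 6 enabled edge(s).
L0 = {0}
L1 = {3}  total {0,3}
L2 = {4}  total {0,3,4}
R = {0,3,4}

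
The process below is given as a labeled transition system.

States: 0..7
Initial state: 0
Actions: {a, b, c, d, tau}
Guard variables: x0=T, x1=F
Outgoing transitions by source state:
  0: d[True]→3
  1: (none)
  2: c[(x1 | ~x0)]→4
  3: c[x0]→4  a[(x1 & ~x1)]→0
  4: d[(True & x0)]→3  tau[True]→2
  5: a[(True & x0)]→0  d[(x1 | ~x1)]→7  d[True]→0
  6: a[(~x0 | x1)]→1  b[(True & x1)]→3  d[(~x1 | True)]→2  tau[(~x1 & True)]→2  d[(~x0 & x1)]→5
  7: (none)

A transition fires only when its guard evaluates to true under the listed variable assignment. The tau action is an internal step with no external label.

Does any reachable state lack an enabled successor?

Answer: DEADLOCK at state 2

Analysis:
Reachable = {0,2,3,4}
  0: d→3  [deg 1]
  2: ∅  [STUCK]
  3: c→4  [deg 1]
  4: d→3  tau→2  [deg 2]
trace reaching 2: d·c·tau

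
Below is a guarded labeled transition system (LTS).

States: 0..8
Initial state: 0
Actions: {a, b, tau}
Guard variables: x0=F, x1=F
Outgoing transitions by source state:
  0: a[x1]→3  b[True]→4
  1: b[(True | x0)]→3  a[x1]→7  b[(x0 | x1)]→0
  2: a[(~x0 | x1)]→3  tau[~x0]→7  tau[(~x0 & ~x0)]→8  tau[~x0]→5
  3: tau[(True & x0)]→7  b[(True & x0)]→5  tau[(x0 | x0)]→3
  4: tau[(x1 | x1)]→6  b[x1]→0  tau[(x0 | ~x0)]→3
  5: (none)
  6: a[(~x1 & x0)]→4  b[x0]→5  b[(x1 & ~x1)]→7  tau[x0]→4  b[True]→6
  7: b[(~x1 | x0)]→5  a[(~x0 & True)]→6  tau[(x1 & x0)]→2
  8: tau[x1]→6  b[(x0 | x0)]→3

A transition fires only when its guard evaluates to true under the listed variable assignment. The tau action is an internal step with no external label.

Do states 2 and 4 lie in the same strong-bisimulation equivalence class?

Answer: NOT BISIMILAR

Analysis:
Bisimulation quotient by refinement:
  round 0: {{0,1,2,3,4,5,6,7,8}}
  round 1: {{0,1,6},{2},{3,5,8},{4},{7}}
  round 2: {{0},{1},{2},{3,5,8},{4},{6},{7}}
stable after 3 split(s): 7 block(s)
2∈{2}, 4∈{4}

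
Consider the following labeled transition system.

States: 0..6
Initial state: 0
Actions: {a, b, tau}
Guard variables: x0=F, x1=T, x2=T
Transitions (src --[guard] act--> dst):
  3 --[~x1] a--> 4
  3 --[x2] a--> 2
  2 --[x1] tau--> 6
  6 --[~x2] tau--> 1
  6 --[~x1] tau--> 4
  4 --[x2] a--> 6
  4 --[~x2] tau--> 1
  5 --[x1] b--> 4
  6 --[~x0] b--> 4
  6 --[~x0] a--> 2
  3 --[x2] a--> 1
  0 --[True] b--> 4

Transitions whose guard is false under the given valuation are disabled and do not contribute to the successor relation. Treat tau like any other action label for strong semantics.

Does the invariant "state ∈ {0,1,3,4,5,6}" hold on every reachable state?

Safe = {0,1,3,4,5,6}
Reachable = {0,2,4,6}
  0: safe
  2: ✗ unsafe
  4: safe
  6: safe
counterexample path to 2: b·a·a

Answer: INVARIANT VIOLATED at state 2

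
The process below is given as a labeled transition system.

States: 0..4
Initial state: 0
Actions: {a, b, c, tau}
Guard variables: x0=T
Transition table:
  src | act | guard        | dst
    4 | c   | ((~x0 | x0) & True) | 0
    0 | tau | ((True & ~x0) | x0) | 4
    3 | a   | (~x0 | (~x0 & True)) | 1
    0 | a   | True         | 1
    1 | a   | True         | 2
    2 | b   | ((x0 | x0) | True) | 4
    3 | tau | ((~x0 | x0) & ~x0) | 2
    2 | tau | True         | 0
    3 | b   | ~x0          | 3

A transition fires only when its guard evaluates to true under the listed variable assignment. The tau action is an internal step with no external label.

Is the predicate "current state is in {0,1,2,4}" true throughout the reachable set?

Answer: INVARIANT HOLDS

Analysis:
Safe = {0,1,2,4}
R = {0,1,2,4}
  0: safe
  1: safe
  2: safe
  4: safe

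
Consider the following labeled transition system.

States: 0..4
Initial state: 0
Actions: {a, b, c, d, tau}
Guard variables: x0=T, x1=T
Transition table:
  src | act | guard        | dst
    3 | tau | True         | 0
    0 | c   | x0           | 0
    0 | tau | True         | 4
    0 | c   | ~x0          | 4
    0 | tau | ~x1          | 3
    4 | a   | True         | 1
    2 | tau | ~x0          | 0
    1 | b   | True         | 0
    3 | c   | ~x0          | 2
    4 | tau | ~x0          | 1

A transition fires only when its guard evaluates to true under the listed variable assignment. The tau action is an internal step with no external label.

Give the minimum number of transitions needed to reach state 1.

Layered search for 1:
  Layer 0: {0}
  Layer 1: {4}
  Layer 2: {1}
1 enters at depth 2; path tau·a

Answer: 2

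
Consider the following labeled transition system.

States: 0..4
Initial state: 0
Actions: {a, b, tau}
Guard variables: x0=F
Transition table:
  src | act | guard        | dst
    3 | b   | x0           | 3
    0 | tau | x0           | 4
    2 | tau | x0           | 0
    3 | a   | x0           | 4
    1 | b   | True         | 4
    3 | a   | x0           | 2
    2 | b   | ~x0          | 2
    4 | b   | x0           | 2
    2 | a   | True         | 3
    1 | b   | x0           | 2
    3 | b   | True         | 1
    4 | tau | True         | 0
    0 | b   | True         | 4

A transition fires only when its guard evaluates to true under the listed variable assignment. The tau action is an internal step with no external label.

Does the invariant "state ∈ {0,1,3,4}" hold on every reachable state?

Inv-set: {0,1,3,4}
Reachable = {0,4}
  0: ok
  4: ok

Answer: INVARIANT HOLDS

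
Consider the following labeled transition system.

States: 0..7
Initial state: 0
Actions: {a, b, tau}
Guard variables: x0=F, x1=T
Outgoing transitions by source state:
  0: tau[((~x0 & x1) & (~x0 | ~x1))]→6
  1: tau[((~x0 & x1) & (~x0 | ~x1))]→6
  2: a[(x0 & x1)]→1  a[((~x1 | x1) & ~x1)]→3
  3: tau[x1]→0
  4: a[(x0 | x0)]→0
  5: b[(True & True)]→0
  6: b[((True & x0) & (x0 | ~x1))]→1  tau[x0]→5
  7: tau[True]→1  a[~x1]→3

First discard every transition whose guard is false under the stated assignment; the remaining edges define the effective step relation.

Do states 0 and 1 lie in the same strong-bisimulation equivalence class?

Answer: BISIMILAR

Analysis:
Compute ~ classes (split until stable):
  round 0: {{0,1,2,3,4,5,6,7}}
  round 1: {{0,1,3,7},{2,4,6},{5}}
  round 2: {{0,1},{2,4,6},{3,7},{5}}
Fixed point at round 3; 4 class(es).
class of 0: {0,1}; class of 1: {0,1}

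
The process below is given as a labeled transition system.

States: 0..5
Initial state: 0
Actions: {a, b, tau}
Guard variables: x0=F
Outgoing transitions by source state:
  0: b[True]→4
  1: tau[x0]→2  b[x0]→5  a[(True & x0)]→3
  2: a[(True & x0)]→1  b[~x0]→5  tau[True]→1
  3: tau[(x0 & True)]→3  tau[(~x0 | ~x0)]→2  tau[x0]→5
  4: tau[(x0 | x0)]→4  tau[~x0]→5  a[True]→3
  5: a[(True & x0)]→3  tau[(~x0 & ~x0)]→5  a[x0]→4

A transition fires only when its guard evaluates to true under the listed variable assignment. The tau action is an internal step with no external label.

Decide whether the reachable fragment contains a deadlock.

Reach set: {0,1,2,3,4,5}
  0: b→4  [1 exit(s)]
  1: ∅  [deadlock]
  2: b→5  tau→1  [2 exit(s)]
  3: tau→2  [1 exit(s)]
  4: a→3  tau→5  [2 exit(s)]
  5: tau→5  [1 exit(s)]
trace reaching 1: b·a·tau·tau

Answer: DEADLOCK at state 1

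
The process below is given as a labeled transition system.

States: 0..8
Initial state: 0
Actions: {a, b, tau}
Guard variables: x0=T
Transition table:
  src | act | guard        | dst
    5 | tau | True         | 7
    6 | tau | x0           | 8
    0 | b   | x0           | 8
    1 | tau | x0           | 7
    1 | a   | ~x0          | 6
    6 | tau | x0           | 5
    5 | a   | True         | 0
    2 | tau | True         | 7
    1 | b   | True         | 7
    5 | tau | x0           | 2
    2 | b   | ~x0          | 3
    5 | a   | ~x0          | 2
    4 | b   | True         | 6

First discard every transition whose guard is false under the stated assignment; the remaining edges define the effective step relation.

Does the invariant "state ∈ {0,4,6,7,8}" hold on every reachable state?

Answer: INVARIANT HOLDS

Analysis:
Safe = {0,4,6,7,8}
Reach set: {0,8}
  0: ok
  8: ok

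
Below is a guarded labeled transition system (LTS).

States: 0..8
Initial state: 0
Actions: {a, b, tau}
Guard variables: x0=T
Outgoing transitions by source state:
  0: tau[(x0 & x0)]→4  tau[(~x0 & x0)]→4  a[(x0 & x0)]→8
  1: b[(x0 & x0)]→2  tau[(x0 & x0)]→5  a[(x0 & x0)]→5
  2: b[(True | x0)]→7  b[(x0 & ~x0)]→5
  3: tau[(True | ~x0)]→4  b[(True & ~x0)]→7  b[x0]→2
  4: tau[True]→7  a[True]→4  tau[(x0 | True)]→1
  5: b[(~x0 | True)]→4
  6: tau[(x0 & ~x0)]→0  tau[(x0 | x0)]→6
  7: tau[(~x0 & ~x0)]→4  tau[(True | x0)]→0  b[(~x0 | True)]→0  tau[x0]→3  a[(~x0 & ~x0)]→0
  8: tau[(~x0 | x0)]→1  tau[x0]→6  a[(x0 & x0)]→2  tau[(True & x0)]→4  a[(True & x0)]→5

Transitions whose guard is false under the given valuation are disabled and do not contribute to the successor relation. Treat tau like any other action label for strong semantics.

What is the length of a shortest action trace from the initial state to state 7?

Layered search for 7:
  depth 0: {0}
  depth 1: {4,8}
  depth 2: {1,2,5,6,7}
depth(7)=2, e.g. tau·tau

Answer: 2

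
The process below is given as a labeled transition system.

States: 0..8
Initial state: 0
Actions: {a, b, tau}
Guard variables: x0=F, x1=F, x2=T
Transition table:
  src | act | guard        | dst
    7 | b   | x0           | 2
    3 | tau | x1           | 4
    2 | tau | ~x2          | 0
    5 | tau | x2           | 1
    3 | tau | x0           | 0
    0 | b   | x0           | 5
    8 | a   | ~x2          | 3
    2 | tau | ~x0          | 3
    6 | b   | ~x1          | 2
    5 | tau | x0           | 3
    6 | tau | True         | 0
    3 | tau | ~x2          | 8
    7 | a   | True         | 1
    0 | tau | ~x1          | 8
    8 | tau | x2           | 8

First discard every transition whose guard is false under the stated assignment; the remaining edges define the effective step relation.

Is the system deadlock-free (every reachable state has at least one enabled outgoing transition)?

Reach set: {0,8}
  0: tau→8  [1 exit(s)]
  8: tau→8  [1 exit(s)]

Answer: DEADLOCK-FREE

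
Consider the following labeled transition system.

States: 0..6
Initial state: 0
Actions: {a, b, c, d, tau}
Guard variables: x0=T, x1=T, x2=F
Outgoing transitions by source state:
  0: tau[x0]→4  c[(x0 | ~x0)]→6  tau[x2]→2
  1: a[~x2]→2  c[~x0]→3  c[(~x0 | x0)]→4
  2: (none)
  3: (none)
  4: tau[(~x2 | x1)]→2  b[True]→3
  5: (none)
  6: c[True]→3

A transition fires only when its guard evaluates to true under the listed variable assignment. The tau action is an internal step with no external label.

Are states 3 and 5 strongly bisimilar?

Answer: BISIMILAR

Working:
Compute ~ classes (split until stable):
  P[0] = {{0,1,2,3,4,5,6}}
  P[1] = {{0},{1},{2,3,5},{4},{6}}
stable after 2 split(s): 5 block(s)
[3]={2,3,5}  [5]={2,3,5}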